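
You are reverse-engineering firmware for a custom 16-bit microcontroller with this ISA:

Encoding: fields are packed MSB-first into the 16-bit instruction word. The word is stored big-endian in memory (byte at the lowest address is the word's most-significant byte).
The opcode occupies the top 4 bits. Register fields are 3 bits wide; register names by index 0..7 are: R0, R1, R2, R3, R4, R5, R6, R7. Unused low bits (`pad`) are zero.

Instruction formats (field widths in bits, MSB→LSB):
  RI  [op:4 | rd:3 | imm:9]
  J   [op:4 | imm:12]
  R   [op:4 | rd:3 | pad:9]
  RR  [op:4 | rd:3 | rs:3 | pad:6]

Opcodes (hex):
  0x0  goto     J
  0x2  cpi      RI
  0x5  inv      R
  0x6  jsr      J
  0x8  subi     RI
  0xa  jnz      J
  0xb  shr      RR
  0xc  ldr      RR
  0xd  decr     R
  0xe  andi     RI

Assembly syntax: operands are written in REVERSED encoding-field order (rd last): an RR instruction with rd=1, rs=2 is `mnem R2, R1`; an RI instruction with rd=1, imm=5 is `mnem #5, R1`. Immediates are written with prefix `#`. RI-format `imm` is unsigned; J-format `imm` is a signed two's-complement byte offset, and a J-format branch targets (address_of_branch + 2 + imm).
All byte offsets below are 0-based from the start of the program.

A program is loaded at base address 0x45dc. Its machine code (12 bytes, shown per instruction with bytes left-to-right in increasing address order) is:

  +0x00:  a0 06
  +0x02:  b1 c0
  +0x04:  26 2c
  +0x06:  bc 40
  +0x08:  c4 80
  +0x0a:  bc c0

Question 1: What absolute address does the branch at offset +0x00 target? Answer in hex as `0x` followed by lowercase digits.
0x45e4

off 0x00: read a0 06 as big → 0xa006
  op=0xa006>>12=0xa ⇒ jnz (J)
  imm: (w>>0)&0xfff=0x6 → #6
  target = base 0x45dc + off 0x00 + 2 + imm 6 = 0x45e4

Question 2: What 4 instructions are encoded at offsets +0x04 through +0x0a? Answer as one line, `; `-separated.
cpi #44, R3; shr R1, R6; ldr R2, R2; shr R3, R6

@+04  big-endian(26 2c) = 0x262c
  opcode bits[15:12]=0x2: cpi/RI
  rd: (w>>9)&0x7=0x3 → R3
  imm: (w>>0)&0x1ff=0x2c → #44
@+06  big-endian(bc 40) = 0xbc40
  opcode bits[15:12]=0xb: shr/RR
  rd: (w>>9)&0x7=0x6 → R6
  rs: (w>>6)&0x7=0x1 → R1
@+08  big-endian(c4 80) = 0xc480
  opcode bits[15:12]=0xc: ldr/RR
  rd: (w>>9)&0x7=0x2 → R2
  rs: (w>>6)&0x7=0x2 → R2
@+0a  big-endian(bc c0) = 0xbcc0
  opcode bits[15:12]=0xb: shr/RR
  rd: (w>>9)&0x7=0x6 → R6
  rs: (w>>6)&0x7=0x3 → R3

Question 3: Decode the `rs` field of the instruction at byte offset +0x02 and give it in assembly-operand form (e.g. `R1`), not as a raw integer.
[02] b1 c0 → 0xb1c0
  op=0xb1c0>>12=0xb ⇒ shr (RR)
  rd@[11:9]=0x0 ⇒ R0
  rs@[8:6]=0x7 ⇒ R7

R7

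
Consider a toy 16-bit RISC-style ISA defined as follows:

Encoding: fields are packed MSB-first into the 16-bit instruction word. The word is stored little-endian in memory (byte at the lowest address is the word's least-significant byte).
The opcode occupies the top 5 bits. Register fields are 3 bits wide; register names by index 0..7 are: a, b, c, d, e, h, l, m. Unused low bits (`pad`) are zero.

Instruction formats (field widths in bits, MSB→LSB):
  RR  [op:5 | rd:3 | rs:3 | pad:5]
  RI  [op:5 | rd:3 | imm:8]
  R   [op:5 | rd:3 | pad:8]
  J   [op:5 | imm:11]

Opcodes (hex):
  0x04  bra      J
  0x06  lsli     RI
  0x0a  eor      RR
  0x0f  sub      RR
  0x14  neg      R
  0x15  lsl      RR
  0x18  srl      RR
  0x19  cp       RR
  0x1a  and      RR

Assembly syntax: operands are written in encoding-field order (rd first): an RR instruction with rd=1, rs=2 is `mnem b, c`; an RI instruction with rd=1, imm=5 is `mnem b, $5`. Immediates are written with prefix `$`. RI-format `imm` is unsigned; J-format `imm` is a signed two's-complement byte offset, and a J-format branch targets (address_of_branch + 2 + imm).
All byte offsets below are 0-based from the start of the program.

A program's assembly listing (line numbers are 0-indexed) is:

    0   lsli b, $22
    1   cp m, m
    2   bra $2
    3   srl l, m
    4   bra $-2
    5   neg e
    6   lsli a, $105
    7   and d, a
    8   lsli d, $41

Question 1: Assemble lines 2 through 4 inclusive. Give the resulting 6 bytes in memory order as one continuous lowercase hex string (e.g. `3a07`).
0220e0c6fe27

L2: bra op=0x4:5|imm=2:11 ⇒ 0x2002 ⇒ little 02 20
L3: srl op=0x18:5|rd=6:3|rs=7:3|pad=0:5 ⇒ 0xc6e0 ⇒ little e0 c6
L4: bra op=0x4:5|imm=-2:11 ⇒ 0x27fe ⇒ little fe 27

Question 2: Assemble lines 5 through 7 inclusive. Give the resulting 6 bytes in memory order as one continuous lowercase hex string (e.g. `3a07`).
00a4693000d3

5. neg fields op=0x14:5|rd=4:3|pad=0:8 → word a400h → 00 a4
6. lsli fields op=0x6:5|rd=0:3|imm=105:8 → word 3069h → 69 30
7. and fields op=0x1a:5|rd=3:3|rs=0:3|pad=0:5 → word d300h → 00 d3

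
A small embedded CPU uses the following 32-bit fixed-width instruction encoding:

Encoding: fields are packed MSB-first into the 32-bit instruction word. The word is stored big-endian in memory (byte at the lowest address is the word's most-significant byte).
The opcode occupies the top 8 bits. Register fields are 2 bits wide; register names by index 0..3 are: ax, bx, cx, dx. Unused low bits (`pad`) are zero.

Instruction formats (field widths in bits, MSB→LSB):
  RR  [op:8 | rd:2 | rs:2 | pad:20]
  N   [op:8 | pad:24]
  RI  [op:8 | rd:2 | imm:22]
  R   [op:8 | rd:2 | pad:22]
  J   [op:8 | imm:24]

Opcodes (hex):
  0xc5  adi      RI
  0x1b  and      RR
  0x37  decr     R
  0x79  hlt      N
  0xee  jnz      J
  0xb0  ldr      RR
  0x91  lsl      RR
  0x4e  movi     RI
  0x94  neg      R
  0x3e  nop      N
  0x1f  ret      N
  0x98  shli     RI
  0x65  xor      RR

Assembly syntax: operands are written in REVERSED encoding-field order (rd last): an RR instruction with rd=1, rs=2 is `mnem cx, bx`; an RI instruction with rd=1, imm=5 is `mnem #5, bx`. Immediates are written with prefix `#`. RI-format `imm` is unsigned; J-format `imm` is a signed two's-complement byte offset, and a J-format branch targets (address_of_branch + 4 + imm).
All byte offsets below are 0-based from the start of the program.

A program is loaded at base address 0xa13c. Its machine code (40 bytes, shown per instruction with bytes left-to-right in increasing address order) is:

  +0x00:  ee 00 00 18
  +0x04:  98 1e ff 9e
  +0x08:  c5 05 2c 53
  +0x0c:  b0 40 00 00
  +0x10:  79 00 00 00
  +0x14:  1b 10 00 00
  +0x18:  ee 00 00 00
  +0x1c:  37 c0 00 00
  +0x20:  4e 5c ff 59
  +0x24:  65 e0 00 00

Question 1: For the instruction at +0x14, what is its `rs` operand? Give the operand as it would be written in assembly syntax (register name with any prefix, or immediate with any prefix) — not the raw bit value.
bx

+0x14: 1b 10 00 00 ⇒ word 0x1b100000 (big)
  opcode bits[31:24]=0x1b: and/RR
  rd@[23:22]=0x0 ⇒ ax
  rs@[21:20]=0x1 ⇒ bx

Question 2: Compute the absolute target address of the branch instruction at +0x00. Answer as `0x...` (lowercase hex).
0xa158

+0x00: ee 00 00 18 ⇒ word 0xee000018 (big)
  top 8b → 0xee → jnz [J]
  [23:0] imm=24 = #24
  target = base 0xa13c + off 0x00 + 4 + imm 24 = 0xa158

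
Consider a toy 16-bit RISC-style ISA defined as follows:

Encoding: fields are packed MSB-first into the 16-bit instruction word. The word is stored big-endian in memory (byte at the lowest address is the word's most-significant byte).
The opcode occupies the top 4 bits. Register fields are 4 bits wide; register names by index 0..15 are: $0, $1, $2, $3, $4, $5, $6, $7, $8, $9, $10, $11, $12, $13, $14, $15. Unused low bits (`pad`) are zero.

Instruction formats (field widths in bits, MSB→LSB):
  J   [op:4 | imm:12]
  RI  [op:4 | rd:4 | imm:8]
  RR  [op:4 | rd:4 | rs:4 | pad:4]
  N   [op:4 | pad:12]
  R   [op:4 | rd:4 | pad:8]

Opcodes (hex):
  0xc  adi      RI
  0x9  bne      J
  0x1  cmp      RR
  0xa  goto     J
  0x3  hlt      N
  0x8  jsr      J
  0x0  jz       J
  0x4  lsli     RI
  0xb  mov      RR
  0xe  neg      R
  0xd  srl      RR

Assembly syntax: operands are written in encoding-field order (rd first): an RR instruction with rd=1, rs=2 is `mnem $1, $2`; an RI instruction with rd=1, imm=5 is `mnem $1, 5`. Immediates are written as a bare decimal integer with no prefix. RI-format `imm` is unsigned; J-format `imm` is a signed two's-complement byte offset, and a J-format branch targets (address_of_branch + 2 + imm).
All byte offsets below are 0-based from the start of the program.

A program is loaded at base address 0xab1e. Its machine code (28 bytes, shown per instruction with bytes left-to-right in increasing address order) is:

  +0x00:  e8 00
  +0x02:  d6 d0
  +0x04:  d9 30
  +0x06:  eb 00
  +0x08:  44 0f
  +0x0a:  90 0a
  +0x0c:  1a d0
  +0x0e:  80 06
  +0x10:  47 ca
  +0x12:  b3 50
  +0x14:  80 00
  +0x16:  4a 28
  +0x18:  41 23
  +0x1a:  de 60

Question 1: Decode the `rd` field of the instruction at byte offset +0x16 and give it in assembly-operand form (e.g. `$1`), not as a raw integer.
+0x16: 4a 28 ⇒ word 0x4a28 (big)
  opcode bits[15:12]=0x4: lsli/RI
  [11:8] rd=10 = $10
  [7:0] imm=40 = 40

$10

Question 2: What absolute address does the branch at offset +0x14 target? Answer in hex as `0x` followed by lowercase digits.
off 0x14: read 80 00 as big → 0x8000
  opcode bits[15:12]=0x8: jsr/J
  imm: (w>>0)&0xfff=0x0 → 0
  target = base 0xab1e + off 0x14 + 2 + imm 0 = 0xab34

0xab34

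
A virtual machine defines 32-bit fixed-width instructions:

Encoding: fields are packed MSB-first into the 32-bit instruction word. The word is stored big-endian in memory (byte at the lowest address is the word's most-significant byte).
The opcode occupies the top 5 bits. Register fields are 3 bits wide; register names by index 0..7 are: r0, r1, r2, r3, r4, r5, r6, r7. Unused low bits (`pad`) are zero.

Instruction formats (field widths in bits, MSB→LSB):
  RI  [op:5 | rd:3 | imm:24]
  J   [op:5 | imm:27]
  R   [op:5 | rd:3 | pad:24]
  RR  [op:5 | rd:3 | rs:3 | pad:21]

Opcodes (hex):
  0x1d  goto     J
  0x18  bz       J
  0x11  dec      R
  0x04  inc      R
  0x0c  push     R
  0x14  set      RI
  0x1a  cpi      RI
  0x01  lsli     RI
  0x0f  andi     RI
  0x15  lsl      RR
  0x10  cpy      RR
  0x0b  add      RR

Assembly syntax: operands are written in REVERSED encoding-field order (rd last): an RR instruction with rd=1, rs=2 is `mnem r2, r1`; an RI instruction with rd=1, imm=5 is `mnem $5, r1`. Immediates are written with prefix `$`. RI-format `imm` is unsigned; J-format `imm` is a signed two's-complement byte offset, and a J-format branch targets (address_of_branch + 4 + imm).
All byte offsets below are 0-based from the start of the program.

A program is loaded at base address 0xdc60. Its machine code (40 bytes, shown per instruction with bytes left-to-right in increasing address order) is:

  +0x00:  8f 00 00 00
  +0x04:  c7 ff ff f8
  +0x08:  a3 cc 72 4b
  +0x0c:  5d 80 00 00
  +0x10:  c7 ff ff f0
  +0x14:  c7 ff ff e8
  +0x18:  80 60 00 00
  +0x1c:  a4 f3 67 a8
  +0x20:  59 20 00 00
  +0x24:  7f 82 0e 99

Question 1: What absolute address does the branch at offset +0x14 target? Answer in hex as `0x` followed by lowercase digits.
[14] c7 ff ff e8 → 0xc7ffffe8
  top 5b → 0x18 → bz [J]
  imm: (w>>0)&0x7ffffff=0x7ffffe8 (s27→-24) → $-24
  target = base 0xdc60 + off 0x14 + 4 + imm -24 = 0xdc60

0xdc60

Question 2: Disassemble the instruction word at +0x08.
set $13398603, r3

+0x08: a3 cc 72 4b ⇒ word 0xa3cc724b (big)
  op=0xa3cc724b>>27=0x14 ⇒ set (RI)
  rd: (w>>24)&0x7=0x3 → r3
  imm: (w>>0)&0xffffff=0xcc724b → $13398603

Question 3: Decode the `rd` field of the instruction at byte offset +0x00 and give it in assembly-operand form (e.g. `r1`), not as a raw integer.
@+00  big-endian(8f 00 00 00) = 0x8f000000
  opcode bits[31:27]=0x11: dec/R
  rd@[26:24]=0x7 ⇒ r7

r7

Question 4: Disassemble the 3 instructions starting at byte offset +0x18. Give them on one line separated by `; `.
cpy r3, r0; set $15951784, r4; add r1, r1

+0x18: 80 60 00 00 ⇒ word 0x80600000 (big)
  top 5b → 0x10 → cpy [RR]
  [26:24] rd=0 = r0
  [23:21] rs=3 = r3
+0x1c: a4 f3 67 a8 ⇒ word 0xa4f367a8 (big)
  top 5b → 0x14 → set [RI]
  [26:24] rd=4 = r4
  [23:0] imm=15951784 = $15951784
+0x20: 59 20 00 00 ⇒ word 0x59200000 (big)
  top 5b → 0xb → add [RR]
  [26:24] rd=1 = r1
  [23:21] rs=1 = r1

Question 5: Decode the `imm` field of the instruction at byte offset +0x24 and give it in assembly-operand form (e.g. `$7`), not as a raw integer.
$8523417

[24] 7f 82 0e 99 → 0x7f820e99
  top 5b → 0xf → andi [RI]
  rd: (w>>24)&0x7=0x7 → r7
  imm: (w>>0)&0xffffff=0x820e99 → $8523417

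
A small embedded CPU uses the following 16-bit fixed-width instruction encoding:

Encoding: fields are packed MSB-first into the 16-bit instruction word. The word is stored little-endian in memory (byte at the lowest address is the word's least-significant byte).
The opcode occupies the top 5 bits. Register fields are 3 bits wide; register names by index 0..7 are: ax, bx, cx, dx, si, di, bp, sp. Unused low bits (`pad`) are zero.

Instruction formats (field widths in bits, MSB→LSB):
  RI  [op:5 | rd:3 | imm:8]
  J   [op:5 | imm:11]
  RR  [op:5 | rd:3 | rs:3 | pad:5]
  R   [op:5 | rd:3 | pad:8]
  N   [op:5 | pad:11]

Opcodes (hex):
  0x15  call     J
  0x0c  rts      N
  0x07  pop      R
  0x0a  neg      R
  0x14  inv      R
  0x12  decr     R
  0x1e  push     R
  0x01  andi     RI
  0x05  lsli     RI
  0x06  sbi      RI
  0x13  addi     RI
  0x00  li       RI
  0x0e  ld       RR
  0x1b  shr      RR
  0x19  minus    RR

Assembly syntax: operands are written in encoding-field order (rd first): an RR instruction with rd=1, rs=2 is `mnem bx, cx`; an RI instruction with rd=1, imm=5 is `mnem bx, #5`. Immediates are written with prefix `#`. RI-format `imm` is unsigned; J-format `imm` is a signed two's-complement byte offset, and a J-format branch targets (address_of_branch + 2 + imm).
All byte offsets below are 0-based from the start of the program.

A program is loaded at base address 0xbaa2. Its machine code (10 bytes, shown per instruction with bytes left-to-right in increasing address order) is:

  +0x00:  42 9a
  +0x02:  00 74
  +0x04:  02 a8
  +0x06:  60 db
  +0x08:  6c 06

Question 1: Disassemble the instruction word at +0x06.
shr dx, dx

off 0x06: read 60 db as little → 0xdb60
  opcode bits[15:11]=0x1b: shr/RR
  rd@[10:8]=0x3 ⇒ dx
  rs@[7:5]=0x3 ⇒ dx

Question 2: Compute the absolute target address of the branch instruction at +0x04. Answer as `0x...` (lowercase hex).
@+04  little-endian(02 a8) = 0xa802
  op=0xa802>>11=0x15 ⇒ call (J)
  [10:0] imm=2 = #2
  target = base 0xbaa2 + off 0x04 + 2 + imm 2 = 0xbaaa

0xbaaa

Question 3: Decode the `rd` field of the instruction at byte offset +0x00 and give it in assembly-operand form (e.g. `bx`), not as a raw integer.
+0x00: 42 9a ⇒ word 0x9a42 (little)
  op=0x9a42>>11=0x13 ⇒ addi (RI)
  [10:8] rd=2 = cx
  [7:0] imm=66 = #66

cx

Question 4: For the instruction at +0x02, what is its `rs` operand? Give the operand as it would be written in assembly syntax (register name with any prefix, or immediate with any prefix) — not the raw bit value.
@+02  little-endian(00 74) = 0x7400
  top 5b → 0xe → ld [RR]
  rd: (w>>8)&0x7=0x4 → si
  rs: (w>>5)&0x7=0x0 → ax

ax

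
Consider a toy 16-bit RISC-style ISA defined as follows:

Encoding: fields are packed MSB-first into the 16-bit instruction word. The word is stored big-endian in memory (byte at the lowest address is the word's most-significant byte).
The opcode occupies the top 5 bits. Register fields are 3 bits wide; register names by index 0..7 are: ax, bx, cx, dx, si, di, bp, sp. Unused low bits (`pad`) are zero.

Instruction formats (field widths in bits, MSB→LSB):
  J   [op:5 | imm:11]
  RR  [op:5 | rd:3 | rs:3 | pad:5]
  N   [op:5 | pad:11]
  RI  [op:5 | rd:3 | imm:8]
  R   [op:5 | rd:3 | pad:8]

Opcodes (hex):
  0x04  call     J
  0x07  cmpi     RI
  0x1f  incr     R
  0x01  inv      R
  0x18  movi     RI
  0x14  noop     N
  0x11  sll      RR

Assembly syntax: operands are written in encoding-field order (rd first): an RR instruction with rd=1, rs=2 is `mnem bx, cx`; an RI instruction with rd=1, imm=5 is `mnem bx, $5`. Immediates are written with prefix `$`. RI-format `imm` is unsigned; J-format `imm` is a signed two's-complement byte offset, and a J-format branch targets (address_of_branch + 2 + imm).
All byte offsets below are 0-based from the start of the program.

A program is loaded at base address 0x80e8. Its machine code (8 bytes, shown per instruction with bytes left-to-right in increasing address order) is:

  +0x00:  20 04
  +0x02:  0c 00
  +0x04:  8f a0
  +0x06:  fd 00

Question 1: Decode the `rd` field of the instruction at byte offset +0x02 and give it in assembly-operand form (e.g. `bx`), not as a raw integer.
si

off 0x02: read 0c 00 as big → 0x0c00
  op=0x0c00>>11=0x1 ⇒ inv (R)
  [10:8] rd=4 = si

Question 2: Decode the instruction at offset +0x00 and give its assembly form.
call $4

+0x00: 20 04 ⇒ word 0x2004 (big)
  op=0x2004>>11=0x4 ⇒ call (J)
  [10:0] imm=4 = $4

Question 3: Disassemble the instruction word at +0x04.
sll sp, di

[04] 8f a0 → 0x8fa0
  op=0x8fa0>>11=0x11 ⇒ sll (RR)
  [10:8] rd=7 = sp
  [7:5] rs=5 = di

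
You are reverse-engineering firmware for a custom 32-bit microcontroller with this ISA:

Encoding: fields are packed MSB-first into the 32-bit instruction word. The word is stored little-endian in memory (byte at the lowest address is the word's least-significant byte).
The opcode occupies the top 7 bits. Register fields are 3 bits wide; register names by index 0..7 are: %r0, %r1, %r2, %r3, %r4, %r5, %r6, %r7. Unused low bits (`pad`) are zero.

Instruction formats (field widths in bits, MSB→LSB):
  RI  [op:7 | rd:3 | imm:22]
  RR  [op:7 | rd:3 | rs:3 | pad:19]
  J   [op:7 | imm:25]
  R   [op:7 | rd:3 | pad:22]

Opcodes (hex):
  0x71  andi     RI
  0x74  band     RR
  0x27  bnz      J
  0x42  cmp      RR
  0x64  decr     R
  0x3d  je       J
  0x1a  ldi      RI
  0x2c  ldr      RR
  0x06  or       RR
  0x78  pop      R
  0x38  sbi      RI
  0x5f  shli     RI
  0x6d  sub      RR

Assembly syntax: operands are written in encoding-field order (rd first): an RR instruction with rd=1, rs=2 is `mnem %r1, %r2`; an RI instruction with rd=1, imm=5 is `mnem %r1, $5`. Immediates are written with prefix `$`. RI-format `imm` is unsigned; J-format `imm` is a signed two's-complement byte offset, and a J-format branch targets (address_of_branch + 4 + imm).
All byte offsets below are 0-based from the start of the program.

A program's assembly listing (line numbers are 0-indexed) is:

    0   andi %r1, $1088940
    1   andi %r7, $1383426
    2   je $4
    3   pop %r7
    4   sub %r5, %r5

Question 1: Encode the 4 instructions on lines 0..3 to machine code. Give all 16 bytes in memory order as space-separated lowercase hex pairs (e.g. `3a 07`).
ac 9d 50 e2 02 1c d5 e3 04 00 00 7a 00 00 c0 f1

0. andi fields op=0x71:7|rd=1:3|imm=1088940:22 → word e2509dach → ac 9d 50 e2
1. andi fields op=0x71:7|rd=7:3|imm=1383426:22 → word e3d51c02h → 02 1c d5 e3
2. je fields op=0x3d:7|imm=4:25 → word 7a000004h → 04 00 00 7a
3. pop fields op=0x78:7|rd=7:3|pad=0:22 → word f1c00000h → 00 00 c0 f1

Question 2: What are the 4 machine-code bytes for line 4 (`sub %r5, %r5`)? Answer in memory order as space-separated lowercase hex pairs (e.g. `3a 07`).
line 4 (sub): pack op=0x6d:7|rd=5:3|rs=5:3|pad=0:19 = 0xdb680000; little→ 00 00 68 db

00 00 68 db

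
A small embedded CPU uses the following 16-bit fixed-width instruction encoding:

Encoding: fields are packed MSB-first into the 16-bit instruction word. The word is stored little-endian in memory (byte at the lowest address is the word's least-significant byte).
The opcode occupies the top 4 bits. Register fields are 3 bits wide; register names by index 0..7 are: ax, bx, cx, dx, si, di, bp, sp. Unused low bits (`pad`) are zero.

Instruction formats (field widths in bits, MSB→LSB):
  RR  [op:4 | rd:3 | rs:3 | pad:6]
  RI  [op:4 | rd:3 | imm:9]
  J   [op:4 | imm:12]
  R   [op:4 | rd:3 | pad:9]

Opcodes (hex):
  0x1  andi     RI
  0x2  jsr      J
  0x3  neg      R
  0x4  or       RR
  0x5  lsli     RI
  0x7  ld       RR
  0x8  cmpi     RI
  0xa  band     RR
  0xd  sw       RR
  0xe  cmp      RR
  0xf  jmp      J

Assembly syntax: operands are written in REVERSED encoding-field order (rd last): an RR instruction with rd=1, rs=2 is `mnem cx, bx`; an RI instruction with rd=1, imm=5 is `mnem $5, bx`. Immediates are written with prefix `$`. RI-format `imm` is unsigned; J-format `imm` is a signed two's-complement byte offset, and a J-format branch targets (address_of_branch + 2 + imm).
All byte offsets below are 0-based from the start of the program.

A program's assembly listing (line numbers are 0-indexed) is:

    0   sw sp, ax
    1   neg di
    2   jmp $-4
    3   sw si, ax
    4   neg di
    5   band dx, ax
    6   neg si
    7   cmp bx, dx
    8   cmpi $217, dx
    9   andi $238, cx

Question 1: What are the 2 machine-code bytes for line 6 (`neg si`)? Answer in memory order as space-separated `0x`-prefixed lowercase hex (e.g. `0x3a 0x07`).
0x00 0x38

L6: neg op=0x3:4|rd=4:3|pad=0:9 ⇒ 0x3800 ⇒ little 00 38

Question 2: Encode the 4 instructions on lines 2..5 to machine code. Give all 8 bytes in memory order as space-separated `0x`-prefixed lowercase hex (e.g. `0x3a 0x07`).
0xfc 0xff 0x00 0xd1 0x00 0x3a 0xc0 0xa0

L2: jmp op=0xf:4|imm=-4:12 ⇒ 0xfffc ⇒ little fc ff
L3: sw op=0xd:4|rd=0:3|rs=4:3|pad=0:6 ⇒ 0xd100 ⇒ little 00 d1
L4: neg op=0x3:4|rd=5:3|pad=0:9 ⇒ 0x3a00 ⇒ little 00 3a
L5: band op=0xa:4|rd=0:3|rs=3:3|pad=0:6 ⇒ 0xa0c0 ⇒ little c0 a0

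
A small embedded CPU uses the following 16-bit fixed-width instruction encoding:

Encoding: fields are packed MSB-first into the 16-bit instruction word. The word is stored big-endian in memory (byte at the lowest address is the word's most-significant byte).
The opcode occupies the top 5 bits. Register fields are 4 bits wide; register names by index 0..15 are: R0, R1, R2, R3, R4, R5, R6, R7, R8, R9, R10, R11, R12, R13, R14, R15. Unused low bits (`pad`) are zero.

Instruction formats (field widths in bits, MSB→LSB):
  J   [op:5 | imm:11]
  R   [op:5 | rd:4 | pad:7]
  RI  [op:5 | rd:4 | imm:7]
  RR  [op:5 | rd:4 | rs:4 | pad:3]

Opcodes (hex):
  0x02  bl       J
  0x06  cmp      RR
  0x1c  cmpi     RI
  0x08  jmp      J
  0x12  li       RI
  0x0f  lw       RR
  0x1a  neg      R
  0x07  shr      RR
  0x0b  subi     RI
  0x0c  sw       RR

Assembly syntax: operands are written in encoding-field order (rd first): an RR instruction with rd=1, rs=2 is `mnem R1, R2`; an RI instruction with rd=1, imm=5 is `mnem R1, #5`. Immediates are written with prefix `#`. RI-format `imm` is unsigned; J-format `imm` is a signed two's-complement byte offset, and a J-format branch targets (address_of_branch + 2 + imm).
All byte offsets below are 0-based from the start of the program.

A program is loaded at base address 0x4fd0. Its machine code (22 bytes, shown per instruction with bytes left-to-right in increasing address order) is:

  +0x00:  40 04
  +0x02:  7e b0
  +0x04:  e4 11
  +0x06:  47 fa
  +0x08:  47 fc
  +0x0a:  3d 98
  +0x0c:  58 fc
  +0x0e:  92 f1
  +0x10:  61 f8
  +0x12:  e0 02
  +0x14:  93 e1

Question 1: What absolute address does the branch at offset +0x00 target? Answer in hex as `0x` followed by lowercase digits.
[00] 40 04 → 0x4004
  opcode bits[15:11]=0x8: jmp/J
  [10:0] imm=4 = #4
  target = base 0x4fd0 + off 0x00 + 2 + imm 4 = 0x4fd6

0x4fd6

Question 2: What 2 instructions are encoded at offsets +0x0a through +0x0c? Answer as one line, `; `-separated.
off 0x0a: read 3d 98 as big → 0x3d98
  op=0x3d98>>11=0x7 ⇒ shr (RR)
  [10:7] rd=11 = R11
  [6:3] rs=3 = R3
off 0x0c: read 58 fc as big → 0x58fc
  op=0x58fc>>11=0xb ⇒ subi (RI)
  [10:7] rd=1 = R1
  [6:0] imm=124 = #124

shr R11, R3; subi R1, #124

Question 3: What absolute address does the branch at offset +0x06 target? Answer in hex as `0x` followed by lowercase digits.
0x4fd2

+0x06: 47 fa ⇒ word 0x47fa (big)
  opcode bits[15:11]=0x8: jmp/J
  imm@[10:0]=0x7fa (s11→-6) ⇒ #-6
  target = base 0x4fd0 + off 0x06 + 2 + imm -6 = 0x4fd2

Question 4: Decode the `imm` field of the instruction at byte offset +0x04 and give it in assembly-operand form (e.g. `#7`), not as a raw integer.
#17

[04] e4 11 → 0xe411
  top 5b → 0x1c → cmpi [RI]
  [10:7] rd=8 = R8
  [6:0] imm=17 = #17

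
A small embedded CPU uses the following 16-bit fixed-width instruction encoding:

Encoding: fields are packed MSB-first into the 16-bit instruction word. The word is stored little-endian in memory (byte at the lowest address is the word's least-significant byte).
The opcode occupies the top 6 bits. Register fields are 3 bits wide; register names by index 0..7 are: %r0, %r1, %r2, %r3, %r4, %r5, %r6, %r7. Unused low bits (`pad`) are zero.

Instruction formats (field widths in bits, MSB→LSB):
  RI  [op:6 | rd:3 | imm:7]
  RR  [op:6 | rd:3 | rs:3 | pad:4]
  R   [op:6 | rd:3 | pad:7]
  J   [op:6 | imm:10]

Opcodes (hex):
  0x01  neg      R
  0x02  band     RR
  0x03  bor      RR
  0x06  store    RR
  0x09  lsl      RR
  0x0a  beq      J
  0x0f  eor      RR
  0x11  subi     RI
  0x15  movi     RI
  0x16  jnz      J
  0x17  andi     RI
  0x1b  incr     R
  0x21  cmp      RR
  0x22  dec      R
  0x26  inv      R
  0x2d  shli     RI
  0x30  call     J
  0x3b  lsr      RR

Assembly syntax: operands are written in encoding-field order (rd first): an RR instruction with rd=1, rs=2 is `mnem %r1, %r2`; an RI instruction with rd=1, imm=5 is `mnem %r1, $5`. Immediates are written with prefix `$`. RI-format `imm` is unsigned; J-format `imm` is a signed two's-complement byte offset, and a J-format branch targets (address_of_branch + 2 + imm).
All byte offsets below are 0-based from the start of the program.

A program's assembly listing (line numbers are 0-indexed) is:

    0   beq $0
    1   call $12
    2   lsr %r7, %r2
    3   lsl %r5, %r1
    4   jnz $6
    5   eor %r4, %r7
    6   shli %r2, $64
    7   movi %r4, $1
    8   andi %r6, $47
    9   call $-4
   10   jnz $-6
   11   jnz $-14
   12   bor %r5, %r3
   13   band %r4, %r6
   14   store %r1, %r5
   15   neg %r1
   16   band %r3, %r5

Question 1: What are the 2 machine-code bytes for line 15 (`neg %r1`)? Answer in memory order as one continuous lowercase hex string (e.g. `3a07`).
8004

L15: neg op=0x1:6|rd=1:3|pad=0:7 ⇒ 0x0480 ⇒ little 80 04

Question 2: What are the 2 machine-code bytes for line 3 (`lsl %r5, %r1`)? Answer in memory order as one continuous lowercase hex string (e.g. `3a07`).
L3: lsl op=0x9:6|rd=5:3|rs=1:3|pad=0:4 ⇒ 0x2690 ⇒ little 90 26

9026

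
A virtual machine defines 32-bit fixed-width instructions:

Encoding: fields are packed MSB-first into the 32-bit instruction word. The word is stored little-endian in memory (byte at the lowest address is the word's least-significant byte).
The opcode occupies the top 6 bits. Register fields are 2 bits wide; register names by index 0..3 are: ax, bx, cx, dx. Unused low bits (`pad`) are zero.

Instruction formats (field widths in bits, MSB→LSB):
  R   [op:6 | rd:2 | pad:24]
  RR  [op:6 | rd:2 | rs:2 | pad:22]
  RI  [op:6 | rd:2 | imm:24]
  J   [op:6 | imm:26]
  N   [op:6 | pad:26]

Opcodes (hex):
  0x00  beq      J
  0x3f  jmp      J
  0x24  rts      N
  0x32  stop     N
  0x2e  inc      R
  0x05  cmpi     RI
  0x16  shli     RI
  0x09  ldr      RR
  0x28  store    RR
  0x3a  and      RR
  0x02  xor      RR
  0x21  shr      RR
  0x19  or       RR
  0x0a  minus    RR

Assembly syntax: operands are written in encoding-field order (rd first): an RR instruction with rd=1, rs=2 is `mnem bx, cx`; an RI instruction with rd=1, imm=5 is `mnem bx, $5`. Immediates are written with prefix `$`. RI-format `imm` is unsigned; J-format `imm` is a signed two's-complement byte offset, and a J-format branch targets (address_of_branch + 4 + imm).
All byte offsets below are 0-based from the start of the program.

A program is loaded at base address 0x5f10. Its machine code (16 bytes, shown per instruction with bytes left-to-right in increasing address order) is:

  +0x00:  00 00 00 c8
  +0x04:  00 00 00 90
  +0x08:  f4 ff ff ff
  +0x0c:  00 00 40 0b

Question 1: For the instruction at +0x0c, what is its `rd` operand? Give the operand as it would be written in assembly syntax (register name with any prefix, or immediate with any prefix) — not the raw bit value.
dx

[0c] 00 00 40 0b → 0x0b400000
  opcode bits[31:26]=0x2: xor/RR
  rd: (w>>24)&0x3=0x3 → dx
  rs: (w>>22)&0x3=0x1 → bx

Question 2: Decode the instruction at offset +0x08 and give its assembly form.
jmp $-12

+0x08: f4 ff ff ff ⇒ word 0xfffffff4 (little)
  top 6b → 0x3f → jmp [J]
  [25:0] imm=67108852 (s26→-12) = $-12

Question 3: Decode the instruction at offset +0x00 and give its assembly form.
stop

[00] 00 00 00 c8 → 0xc8000000
  opcode bits[31:26]=0x32: stop/N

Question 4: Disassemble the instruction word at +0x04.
+0x04: 00 00 00 90 ⇒ word 0x90000000 (little)
  op=0x90000000>>26=0x24 ⇒ rts (N)

rts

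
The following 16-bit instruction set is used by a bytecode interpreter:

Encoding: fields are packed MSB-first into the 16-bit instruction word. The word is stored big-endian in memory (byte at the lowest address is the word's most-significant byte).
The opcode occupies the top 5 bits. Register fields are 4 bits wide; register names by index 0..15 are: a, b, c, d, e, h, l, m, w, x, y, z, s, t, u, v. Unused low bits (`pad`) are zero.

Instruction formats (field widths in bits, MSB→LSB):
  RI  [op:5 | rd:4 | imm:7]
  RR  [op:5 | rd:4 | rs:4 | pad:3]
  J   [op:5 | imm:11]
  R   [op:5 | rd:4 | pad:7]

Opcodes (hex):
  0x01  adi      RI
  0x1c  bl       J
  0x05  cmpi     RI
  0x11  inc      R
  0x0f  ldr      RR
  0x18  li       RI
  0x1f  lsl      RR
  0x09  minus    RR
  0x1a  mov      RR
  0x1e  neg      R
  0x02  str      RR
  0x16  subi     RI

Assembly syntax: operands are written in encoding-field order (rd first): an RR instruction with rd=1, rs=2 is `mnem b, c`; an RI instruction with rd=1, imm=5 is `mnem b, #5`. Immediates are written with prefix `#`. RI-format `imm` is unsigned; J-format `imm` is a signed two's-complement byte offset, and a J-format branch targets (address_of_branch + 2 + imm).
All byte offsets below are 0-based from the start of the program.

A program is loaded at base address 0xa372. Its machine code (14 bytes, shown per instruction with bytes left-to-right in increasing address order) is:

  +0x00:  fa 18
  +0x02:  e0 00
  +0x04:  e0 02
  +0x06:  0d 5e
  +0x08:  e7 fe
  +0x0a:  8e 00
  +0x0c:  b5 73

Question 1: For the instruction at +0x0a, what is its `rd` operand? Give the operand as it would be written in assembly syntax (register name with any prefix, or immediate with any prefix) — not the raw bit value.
@+0a  big-endian(8e 00) = 0x8e00
  op=0x8e00>>11=0x11 ⇒ inc (R)
  rd: (w>>7)&0xf=0xc → s

s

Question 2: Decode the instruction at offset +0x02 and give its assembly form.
bl #0

@+02  big-endian(e0 00) = 0xe000
  top 5b → 0x1c → bl [J]
  imm: (w>>0)&0x7ff=0x0 → #0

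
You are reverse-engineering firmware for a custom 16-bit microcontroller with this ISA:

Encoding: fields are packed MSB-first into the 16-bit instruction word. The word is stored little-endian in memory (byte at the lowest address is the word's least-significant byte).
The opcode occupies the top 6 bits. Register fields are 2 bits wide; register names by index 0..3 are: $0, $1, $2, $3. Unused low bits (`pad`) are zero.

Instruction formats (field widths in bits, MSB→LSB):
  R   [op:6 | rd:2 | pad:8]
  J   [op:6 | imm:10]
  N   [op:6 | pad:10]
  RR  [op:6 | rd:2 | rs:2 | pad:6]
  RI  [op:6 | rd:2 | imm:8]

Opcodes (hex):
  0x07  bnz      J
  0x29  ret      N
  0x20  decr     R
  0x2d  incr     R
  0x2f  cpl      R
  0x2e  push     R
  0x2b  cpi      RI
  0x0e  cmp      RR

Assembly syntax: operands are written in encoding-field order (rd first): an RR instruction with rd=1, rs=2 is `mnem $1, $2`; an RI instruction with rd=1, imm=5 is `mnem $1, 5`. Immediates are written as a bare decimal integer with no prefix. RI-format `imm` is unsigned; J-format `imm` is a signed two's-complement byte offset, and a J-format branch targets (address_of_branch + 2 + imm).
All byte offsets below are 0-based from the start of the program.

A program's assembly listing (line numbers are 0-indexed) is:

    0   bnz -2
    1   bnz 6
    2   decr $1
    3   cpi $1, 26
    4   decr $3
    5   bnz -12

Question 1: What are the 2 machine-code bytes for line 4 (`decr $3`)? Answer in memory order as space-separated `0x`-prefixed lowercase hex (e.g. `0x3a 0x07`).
0x00 0x83

4. decr fields op=0x20:6|rd=3:2|pad=0:8 → word 8300h → 00 83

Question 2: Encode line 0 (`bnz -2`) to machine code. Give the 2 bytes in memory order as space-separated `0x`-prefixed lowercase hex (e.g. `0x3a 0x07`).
0xfe 0x1f

line 0 (bnz): pack op=0x7:6|imm=-2:10 = 0x1ffe; little→ fe 1f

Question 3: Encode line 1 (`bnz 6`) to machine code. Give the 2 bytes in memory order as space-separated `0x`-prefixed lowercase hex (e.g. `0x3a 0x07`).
line 1 (bnz): pack op=0x7:6|imm=6:10 = 0x1c06; little→ 06 1c

0x06 0x1c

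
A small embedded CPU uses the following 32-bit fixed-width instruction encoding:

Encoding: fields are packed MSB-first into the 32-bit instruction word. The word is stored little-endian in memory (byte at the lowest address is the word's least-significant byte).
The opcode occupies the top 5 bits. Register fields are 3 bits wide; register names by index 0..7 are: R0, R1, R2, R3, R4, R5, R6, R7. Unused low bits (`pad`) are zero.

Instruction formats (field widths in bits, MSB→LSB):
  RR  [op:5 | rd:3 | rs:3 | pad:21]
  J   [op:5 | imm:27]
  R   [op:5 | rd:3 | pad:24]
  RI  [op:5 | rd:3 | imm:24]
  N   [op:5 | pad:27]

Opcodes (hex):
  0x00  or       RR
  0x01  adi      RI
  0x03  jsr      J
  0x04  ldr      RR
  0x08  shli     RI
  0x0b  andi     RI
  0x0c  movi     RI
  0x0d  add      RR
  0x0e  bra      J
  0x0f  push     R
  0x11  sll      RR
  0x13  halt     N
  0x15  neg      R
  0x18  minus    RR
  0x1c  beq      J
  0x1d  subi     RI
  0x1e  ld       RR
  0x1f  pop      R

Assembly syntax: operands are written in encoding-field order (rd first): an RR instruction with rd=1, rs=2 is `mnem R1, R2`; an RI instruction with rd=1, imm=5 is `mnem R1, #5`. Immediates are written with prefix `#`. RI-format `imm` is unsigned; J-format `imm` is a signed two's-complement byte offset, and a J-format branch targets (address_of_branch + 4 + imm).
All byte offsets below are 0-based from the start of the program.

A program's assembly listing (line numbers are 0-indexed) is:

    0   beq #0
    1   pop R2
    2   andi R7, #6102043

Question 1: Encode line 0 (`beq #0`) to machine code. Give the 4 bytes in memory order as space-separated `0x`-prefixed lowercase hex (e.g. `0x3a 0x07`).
L0: beq op=0x1c:5|imm=0:27 ⇒ 0xe0000000 ⇒ little 00 00 00 e0

0x00 0x00 0x00 0xe0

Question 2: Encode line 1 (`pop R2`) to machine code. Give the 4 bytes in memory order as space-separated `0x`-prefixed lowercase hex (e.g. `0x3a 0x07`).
1. pop fields op=0x1f:5|rd=2:3|pad=0:24 → word fa000000h → 00 00 00 fa

0x00 0x00 0x00 0xfa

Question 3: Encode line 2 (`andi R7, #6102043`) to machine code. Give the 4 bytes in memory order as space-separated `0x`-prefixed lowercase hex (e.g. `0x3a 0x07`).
line 2 (andi): pack op=0xb:5|rd=7:3|imm=6102043:24 = 0x5f5d1c1b; little→ 1b 1c 5d 5f

0x1b 0x1c 0x5d 0x5f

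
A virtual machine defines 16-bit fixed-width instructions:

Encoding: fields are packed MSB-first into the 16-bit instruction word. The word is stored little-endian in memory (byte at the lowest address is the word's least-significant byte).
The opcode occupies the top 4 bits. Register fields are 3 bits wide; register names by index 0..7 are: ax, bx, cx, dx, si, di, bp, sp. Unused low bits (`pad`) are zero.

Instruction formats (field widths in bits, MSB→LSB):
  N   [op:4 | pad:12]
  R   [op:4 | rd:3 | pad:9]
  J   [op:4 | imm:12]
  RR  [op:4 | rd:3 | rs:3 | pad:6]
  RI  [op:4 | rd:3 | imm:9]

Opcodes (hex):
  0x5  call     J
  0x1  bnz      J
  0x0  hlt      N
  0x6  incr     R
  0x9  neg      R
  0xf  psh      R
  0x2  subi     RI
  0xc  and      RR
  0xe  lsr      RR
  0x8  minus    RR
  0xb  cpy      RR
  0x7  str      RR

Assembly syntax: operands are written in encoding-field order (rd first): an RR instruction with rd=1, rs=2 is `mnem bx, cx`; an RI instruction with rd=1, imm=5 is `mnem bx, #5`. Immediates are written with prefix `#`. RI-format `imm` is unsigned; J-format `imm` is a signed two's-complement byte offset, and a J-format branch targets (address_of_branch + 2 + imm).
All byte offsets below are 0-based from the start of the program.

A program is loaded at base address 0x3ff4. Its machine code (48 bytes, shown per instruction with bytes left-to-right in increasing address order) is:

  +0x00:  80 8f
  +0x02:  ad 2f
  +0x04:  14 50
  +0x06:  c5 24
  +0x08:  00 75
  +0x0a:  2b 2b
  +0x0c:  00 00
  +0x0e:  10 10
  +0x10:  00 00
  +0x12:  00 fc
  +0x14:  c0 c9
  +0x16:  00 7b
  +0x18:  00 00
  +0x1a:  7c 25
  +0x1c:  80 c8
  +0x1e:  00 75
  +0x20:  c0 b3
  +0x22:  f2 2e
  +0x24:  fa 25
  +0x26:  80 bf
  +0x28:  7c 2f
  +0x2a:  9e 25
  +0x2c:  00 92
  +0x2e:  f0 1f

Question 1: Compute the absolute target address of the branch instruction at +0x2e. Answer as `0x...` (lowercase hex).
0x4014

@+2e  little-endian(f0 1f) = 0x1ff0
  op=0x1ff0>>12=0x1 ⇒ bnz (J)
  [11:0] imm=4080 (s12→-16) = #-16
  target = base 0x3ff4 + off 0x2e + 2 + imm -16 = 0x4014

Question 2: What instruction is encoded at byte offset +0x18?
@+18  little-endian(00 00) = 0x0000
  top 4b → 0x0 → hlt [N]

hlt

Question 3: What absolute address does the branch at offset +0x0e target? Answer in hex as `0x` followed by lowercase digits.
[0e] 10 10 → 0x1010
  opcode bits[15:12]=0x1: bnz/J
  imm: (w>>0)&0xfff=0x10 → #16
  target = base 0x3ff4 + off 0x0e + 2 + imm 16 = 0x4014

0x4014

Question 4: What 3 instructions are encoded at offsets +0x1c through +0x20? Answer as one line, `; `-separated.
@+1c  little-endian(80 c8) = 0xc880
  top 4b → 0xc → and [RR]
  [11:9] rd=4 = si
  [8:6] rs=2 = cx
@+1e  little-endian(00 75) = 0x7500
  top 4b → 0x7 → str [RR]
  [11:9] rd=2 = cx
  [8:6] rs=4 = si
@+20  little-endian(c0 b3) = 0xb3c0
  top 4b → 0xb → cpy [RR]
  [11:9] rd=1 = bx
  [8:6] rs=7 = sp

and si, cx; str cx, si; cpy bx, sp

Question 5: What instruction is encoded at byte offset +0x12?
+0x12: 00 fc ⇒ word 0xfc00 (little)
  op=0xfc00>>12=0xf ⇒ psh (R)
  rd@[11:9]=0x6 ⇒ bp

psh bp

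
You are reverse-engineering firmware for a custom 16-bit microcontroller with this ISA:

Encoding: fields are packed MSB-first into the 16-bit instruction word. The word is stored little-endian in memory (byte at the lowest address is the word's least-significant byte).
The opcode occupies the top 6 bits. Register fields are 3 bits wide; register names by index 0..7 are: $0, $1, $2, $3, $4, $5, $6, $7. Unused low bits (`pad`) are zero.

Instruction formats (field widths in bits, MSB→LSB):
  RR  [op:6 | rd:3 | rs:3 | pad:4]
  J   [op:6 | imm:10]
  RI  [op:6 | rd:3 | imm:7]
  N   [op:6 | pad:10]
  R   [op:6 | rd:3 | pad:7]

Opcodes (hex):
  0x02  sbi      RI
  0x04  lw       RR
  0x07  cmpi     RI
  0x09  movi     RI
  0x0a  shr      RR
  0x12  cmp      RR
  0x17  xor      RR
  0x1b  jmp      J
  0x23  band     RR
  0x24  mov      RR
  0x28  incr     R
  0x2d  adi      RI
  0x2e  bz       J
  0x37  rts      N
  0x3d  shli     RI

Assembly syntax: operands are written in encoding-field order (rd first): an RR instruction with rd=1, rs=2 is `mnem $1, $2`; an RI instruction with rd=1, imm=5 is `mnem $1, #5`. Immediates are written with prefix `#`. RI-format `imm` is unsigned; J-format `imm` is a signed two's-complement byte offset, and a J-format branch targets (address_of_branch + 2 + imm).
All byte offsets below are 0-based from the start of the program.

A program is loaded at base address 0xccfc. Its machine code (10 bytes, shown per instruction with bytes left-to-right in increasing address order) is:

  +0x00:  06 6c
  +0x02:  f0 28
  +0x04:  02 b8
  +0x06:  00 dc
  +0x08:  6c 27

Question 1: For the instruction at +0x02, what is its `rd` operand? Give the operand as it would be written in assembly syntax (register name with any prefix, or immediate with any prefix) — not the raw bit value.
$1

@+02  little-endian(f0 28) = 0x28f0
  opcode bits[15:10]=0xa: shr/RR
  rd@[9:7]=0x1 ⇒ $1
  rs@[6:4]=0x7 ⇒ $7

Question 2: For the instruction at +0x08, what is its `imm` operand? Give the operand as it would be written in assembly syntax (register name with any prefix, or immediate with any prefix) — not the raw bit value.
#108

+0x08: 6c 27 ⇒ word 0x276c (little)
  top 6b → 0x9 → movi [RI]
  rd@[9:7]=0x6 ⇒ $6
  imm@[6:0]=0x6c ⇒ #108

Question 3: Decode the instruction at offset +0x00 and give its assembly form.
jmp #6

off 0x00: read 06 6c as little → 0x6c06
  top 6b → 0x1b → jmp [J]
  imm@[9:0]=0x6 ⇒ #6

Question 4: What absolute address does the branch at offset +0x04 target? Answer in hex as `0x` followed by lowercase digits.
@+04  little-endian(02 b8) = 0xb802
  op=0xb802>>10=0x2e ⇒ bz (J)
  imm: (w>>0)&0x3ff=0x2 → #2
  target = base 0xccfc + off 0x04 + 2 + imm 2 = 0xcd04

0xcd04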